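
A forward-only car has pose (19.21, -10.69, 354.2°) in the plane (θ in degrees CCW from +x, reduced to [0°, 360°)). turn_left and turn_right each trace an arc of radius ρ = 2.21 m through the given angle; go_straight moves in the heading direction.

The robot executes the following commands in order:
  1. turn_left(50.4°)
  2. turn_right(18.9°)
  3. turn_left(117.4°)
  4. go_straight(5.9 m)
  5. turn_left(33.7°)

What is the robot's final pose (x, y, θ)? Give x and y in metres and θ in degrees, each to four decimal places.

set_pose: (x, y, θ) = (19.2100, -10.6900, 354.2000°), ρ = 2.21
turn_left(50.4°): centre at ρ to the left, rotate +50.4° → (20.9851, -10.0649, 404.6000° ≡ 44.6000°)
turn_right(18.9°): centre at ρ to the right, rotate −18.9° → (21.5785, -9.6471, 25.7000°)
turn_left(117.4°): centre at ρ to the left, rotate +117.4° → (21.9470, -5.8884, 143.1000°)
go_straight(5.9): x += 5.9·cos θ, y += 5.9·sin θ → (17.2289, -2.3459, 143.1000°)
turn_left(33.7°): centre at ρ to the left, rotate +33.7° → (16.0253, -1.9067, 176.8000°)

(16.0253, -1.9067, 176.8000°)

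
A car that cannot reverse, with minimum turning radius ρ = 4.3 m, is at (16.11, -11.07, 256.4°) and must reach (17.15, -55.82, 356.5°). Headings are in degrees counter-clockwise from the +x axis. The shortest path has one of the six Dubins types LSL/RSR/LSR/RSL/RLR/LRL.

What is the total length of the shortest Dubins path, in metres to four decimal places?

Let ψ = atan2(Δy, Δx) = atan2(-44.75, 1.04) = -88.6687° be the start→goal bearing.
Normalize: d = |goal − start| / ρ = 44.762083/4.3 = 10.409787, α = (θ_start − ψ) mod 360° = 345.0687° = 6.022584 rad, β = (θ_goal − ψ) mod 360° = 85.1687° = 1.486474 rad.
Common terms: sin α = -0.257661, cos α = 0.966235, sin β = 0.996447, cos β = 0.084223, cos(α−β) = -0.175367, d² = 108.363661. Work in radians in the unit-radius frame; every candidate has L = ρ·(t + p + q).
LSL: p² = 2 + d² − 2cos(α−β) + 2d(sin α − sin β) = 84.604399; p = √p² = 9.198065; φ = atan2(cos β − cos α, d + sin α − sin β) = -0.096039 rad; t = (φ − α) mod 2π = 0.164562 rad, q = (β − φ) mod 2π = 1.582512 rad → L = 4.3·(0.164562 + 9.198065 + 1.582512) = 4.3·10.945140 = 47.064100 m
RSR: p² = 2 + d² − 2cos(α−β) + 2d(sin β − sin α) = 136.824391; p = √p² = 11.697196; φ = atan2(cos α − cos β, d − sin α + sin β) = 0.075475 rad; t = (α − φ) mod 2π = 5.947109 rad, q = (φ − β) mod 2π = 4.872187 rad → L = 4.3·(5.947109 + 11.697196 + 4.872187) = 4.3·22.516492 = 96.820915 m
LSR: p² = d² − 2 + 2cos(α−β) + 2d(sin α + sin β) = 121.394134; p = √p² = 11.017901; φ = atan2(−cos α − cos β, d + sin α + sin β) − atan2(−2, p) = 0.085621 rad; t = (φ − α) mod 2π = 0.346222 rad, q = (φ − β) mod 2π = 4.882333 rad → L = 4.3·(0.346222 + 11.017901 + 4.882333) = 4.3·16.246456 = 69.859760 m
RSL: p² = d² − 2 + 2cos(α−β) − 2d(sin α + sin β) = 90.631722; p = √p² = 9.520069; φ = atan2(cos α + cos β, d − sin α − sin β) − atan2(2, p) = -0.098876 rad; t = (α − φ) mod 2π = 6.121461 rad, q = (β − φ) mod 2π = 1.585350 rad → L = 4.3·(6.121461 + 9.520069 + 1.585350) = 4.3·17.226880 = 74.075583 m
RLR: c = (6 − d² + 2cos(α−β) + 2d(sin α − sin β))/8 = -16.103049, |c| > 1 → infeasible
LRL: c = (6 − d² + 2cos(α−β) − 2d(sin α − sin β))/8 = -9.575550, |c| > 1 → infeasible
Shortest: LSL with L = 47.064100 m ≈ 47.0641 m

47.0641 m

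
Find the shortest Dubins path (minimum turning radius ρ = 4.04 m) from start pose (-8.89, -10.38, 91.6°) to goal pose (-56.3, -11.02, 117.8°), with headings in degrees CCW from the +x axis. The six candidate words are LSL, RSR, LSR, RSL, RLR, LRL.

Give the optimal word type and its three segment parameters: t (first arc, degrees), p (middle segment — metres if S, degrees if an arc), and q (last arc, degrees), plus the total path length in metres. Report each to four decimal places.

LSR: t = 98.1542°, p = 38.9926 m, q = 71.9542°, L = 50.9872 m

Let ψ = atan2(Δy, Δx) = atan2(-0.64, -47.41) = -179.2266° be the start→goal bearing.
Normalize: d = |goal − start| / ρ = 47.414320/4.04 = 11.736218, α = (θ_start − ψ) mod 360° = 270.8266° = 4.726816 rad, β = (θ_goal − ψ) mod 360° = 297.0266° = 5.184092 rad.
Common terms: sin α = -0.999896, cos α = 0.014426, sin β = -0.890796, cos β = 0.454404, cos(α−β) = 0.897258, d² = 137.738806. Work in radians in the unit-radius frame; every candidate has L = ρ·(t + p + q).
LSL: p² = 2 + d² − 2cos(α−β) + 2d(sin α − sin β) = 135.383441; p = √p² = 11.635439; φ = atan2(cos β − cos α, d + sin α − sin β) = 0.037823 rad; t = (φ − α) mod 2π = 1.594192 rad, q = (β − φ) mod 2π = 5.146269 rad → L = 4.04·(1.594192 + 11.635439 + 5.146269) = 4.04·18.375901 = 74.238638 m
RSR: p² = 2 + d² − 2cos(α−β) + 2d(sin β − sin α) = 140.505138; p = √p² = 11.853486; φ = atan2(cos α − cos β, d − sin α + sin β) = -0.037127 rad; t = (α − φ) mod 2π = 4.763942 rad, q = (φ − β) mod 2π = 1.061967 rad → L = 4.04·(4.763942 + 11.853486 + 1.061967) = 4.04·17.679395 = 71.424757 m
LSR: p² = d² − 2 + 2cos(α−β) + 2d(sin α + sin β) = 93.154186; p = √p² = 9.651642; φ = atan2(−cos α − cos β, d + sin α + sin β) − atan2(−2, p) = 0.156744 rad; t = (φ − α) mod 2π = 1.713114 rad, q = (φ − β) mod 2π = 1.255837 rad → L = 4.04·(1.713114 + 9.651642 + 1.255837) = 4.04·12.620593 = 50.987194 m
RSL: p² = d² − 2 + 2cos(α−β) − 2d(sin α + sin β) = 181.912460; p = √p² = 13.487493; φ = atan2(cos α + cos β, d − sin α − sin β) − atan2(2, p) = -0.112822 rad; t = (α − φ) mod 2π = 4.839637 rad, q = (β − φ) mod 2π = 5.296914 rad → L = 4.04·(4.839637 + 13.487493 + 5.296914) = 4.04·23.624044 = 95.441137 m
RLR: c = (6 − d² + 2cos(α−β) + 2d(sin α − sin β))/8 = -16.563142, |c| > 1 → infeasible
LRL: c = (6 − d² + 2cos(α−β) − 2d(sin α − sin β))/8 = -15.922930, |c| > 1 → infeasible
Shortest: LSR with L = 50.987194 m ≈ 50.9872 m
Convert LSR to answer units (arcs ×180/π): t = 1.713114·180/π = 98.1542°, p = ρ·p = 4.04·9.651642 = 38.9926 m, q = 1.255837·180/π = 71.9542°, L = 50.9872 m.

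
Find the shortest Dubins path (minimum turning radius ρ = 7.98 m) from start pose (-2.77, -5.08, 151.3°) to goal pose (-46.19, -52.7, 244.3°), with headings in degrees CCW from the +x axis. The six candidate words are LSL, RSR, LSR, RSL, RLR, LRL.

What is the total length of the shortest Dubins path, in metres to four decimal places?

Let ψ = atan2(Δy, Δx) = atan2(-47.62, -43.42) = -132.3586° be the start→goal bearing.
Normalize: d = |goal − start| / ρ = 64.443470/7.98 = 8.075623, α = (θ_start − ψ) mod 360° = 283.6586° = 4.950777 rad, β = (θ_goal − ψ) mod 360° = 16.6586° = 0.290748 rad.
Common terms: sin α = -0.971720, cos α = 0.236136, sin β = 0.286669, cos β = 0.958030, cos(α−β) = -0.052336, d² = 65.215683. Work in radians in the unit-radius frame; every candidate has L = ρ·(t + p + q).
LSL: p² = 2 + d² − 2cos(α−β) + 2d(sin α − sin β) = 46.995813; p = √p² = 6.855349; φ = atan2(cos β − cos α, d + sin α − sin β) = 0.105499 rad; t = (φ − α) mod 2π = 1.437908 rad, q = (β − φ) mod 2π = 0.185248 rad → L = 7.98·(1.437908 + 6.855349 + 0.185248) = 7.98·8.478505 = 67.658473 m
RSR: p² = 2 + d² − 2cos(α−β) + 2d(sin β − sin α) = 87.644897; p = √p² = 9.361885; φ = atan2(cos α − cos β, d − sin α + sin β) = -0.077186 rad; t = (α − φ) mod 2π = 5.027963 rad, q = (φ − β) mod 2π = 5.915251 rad → L = 7.98·(5.027963 + 9.361885 + 5.915251) = 7.98·20.305100 = 162.034696 m
LSR: p² = d² − 2 + 2cos(α−β) + 2d(sin α + sin β) = 52.046579; p = √p² = 7.214331; φ = atan2(−cos α − cos β, d + sin α + sin β) − atan2(−2, p) = 0.110239 rad; t = (φ − α) mod 2π = 1.442648 rad, q = (φ − β) mod 2π = 6.102677 rad → L = 7.98·(1.442648 + 7.214331 + 6.102677) = 7.98·14.759656 = 117.782058 m
RSL: p² = d² − 2 + 2cos(α−β) − 2d(sin α + sin β) = 74.175444; p = √p² = 8.612517; φ = atan2(cos α + cos β, d − sin α − sin β) − atan2(2, p) = -0.092701 rad; t = (α − φ) mod 2π = 5.043478 rad, q = (β − φ) mod 2π = 0.383449 rad → L = 7.98·(5.043478 + 8.612517 + 0.383449) = 7.98·14.039443 = 112.034757 m
RLR: c = (6 − d² + 2cos(α−β) + 2d(sin α − sin β))/8 = -9.955612, |c| > 1 → infeasible
LRL: c = (6 − d² + 2cos(α−β) − 2d(sin α − sin β))/8 = -4.874477, |c| > 1 → infeasible
Shortest: LSL with L = 67.658473 m ≈ 67.6585 m

67.6585 m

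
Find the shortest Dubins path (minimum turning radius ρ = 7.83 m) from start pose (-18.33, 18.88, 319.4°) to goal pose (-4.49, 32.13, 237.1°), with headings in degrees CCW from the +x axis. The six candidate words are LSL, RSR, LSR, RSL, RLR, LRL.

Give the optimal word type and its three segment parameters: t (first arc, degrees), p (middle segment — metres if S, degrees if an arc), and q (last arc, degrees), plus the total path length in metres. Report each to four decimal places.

LSL: t = 51.8672°, p = 15.6197 m, q = 225.8328°, L = 53.5700 m

Let ψ = atan2(Δy, Δx) = atan2(13.25, 13.84) = 43.7523° be the start→goal bearing.
Normalize: d = |goal − start| / ρ = 19.160065/7.83 = 2.447007, α = (θ_start − ψ) mod 360° = 275.6477° = 4.810959 rad, β = (θ_goal − ψ) mod 360° = 193.3477° = 3.374553 rad.
Common terms: sin α = -0.995146, cos α = 0.098411, sin β = -0.230859, cos β = -0.972987, cos(α−β) = 0.133986, d² = 5.987844. Work in radians in the unit-radius frame; every candidate has L = ρ·(t + p + q).
LSL: p² = 2 + d² − 2cos(α−β) + 2d(sin α − sin β) = 3.979441; p = √p² = 1.994854; φ = atan2(cos β − cos α, d + sin α − sin β) = -0.566973 rad; t = (φ − α) mod 2π = 0.905253 rad, q = (β − φ) mod 2π = 3.941526 rad → L = 7.83·(0.905253 + 1.994854 + 3.941526) = 7.83·6.841633 = 53.569987 m
RSR: p² = 2 + d² − 2cos(α−β) + 2d(sin β − sin α) = 11.460301; p = √p² = 3.385307; φ = atan2(cos α − cos β, d − sin α + sin β) = 0.322021 rad; t = (α − φ) mod 2π = 4.488938 rad, q = (φ − β) mod 2π = 3.230653 rad → L = 7.83·(4.488938 + 3.385307 + 3.230653) = 7.83·11.104898 = 86.951351 m
LSR: p² = d² − 2 + 2cos(α−β) + 2d(sin α + sin β) = -1.744270 < 0 → infeasible
RSL: p² = d² − 2 + 2cos(α−β) − 2d(sin α + sin β) = 10.255902; p = √p² = 3.202484; φ = atan2(cos α + cos β, d − sin α − sin β) − atan2(2, p) = -0.792007 rad; t = (α − φ) mod 2π = 5.602966 rad, q = (β − φ) mod 2π = 4.166560 rad → L = 7.83·(5.602966 + 3.202484 + 4.166560) = 7.83·12.972010 = 101.570835 m
RLR: c = (6 − d² + 2cos(α−β) + 2d(sin α − sin β))/8 = -0.432538; p = 2π − arccos c = 4.265084 rad; φ = atan2(cos α − cos β, d − sin α + sin β) = 0.322021 rad; t = (α − φ + p/2) mod 2π = 0.338294 rad, q = (α − β − t + p) mod 2π = 5.363195 rad → L = 7.83·(0.338294 + 4.265084 + 5.363195) = 7.83·9.966573 = 78.038268 m
LRL: c = (6 − d² + 2cos(α−β) − 2d(sin α − sin β))/8 = 0.502570; p = 2π − arccos c = 5.238958 rad; φ = atan2(cos β − cos α, d + sin α − sin β) = -0.566973 rad; t = (φ − α + p/2) mod 2π = 3.524732 rad, q = (β − α − t + p) mod 2π = 0.277820 rad → L = 7.83·(3.524732 + 5.238958 + 0.277820) = 7.83·9.041509 = 70.795019 m
Shortest: LSL with L = 53.569987 m ≈ 53.5700 m
Convert LSL to answer units (arcs ×180/π): t = 0.905253·180/π = 51.8672°, p = ρ·p = 7.83·1.994854 = 15.6197 m, q = 3.941526·180/π = 225.8328°, L = 53.5700 m.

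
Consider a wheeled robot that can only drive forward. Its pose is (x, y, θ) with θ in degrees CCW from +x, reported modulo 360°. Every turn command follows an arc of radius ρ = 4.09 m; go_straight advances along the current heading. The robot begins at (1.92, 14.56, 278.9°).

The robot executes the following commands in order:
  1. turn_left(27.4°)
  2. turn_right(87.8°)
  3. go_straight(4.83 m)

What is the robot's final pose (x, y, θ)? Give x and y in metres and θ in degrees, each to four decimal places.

(-1.8657, 4.1425, 218.5000°)

set_pose: (x, y, θ) = (1.9200, 14.5600, 278.9000°), ρ = 4.09
turn_left(27.4°): centre at ρ to the left, rotate +27.4° → (2.6645, 12.7714, 306.3000°)
turn_right(87.8°): centre at ρ to the right, rotate −87.8° → (1.9143, 7.1492, 218.5000°)
go_straight(4.83): x += 4.83·cos θ, y += 4.83·sin θ → (-1.8657, 4.1425, 218.5000°)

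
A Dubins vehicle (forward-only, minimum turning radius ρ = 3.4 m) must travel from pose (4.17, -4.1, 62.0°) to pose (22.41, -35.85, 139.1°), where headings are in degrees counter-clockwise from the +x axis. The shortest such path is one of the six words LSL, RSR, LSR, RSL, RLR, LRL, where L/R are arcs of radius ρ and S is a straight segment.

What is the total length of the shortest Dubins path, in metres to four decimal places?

49.4352 m

Let ψ = atan2(Δy, Δx) = atan2(-31.75, 18.24) = -60.1231° be the start→goal bearing.
Normalize: d = |goal − start| / ρ = 36.616391/3.4 = 10.769527, α = (θ_start − ψ) mod 360° = 122.1231° = 2.131451 rad, β = (θ_goal − ψ) mod 360° = 199.2231° = 3.477100 rad.
Common terms: sin α = 0.846907, cos α = -0.531741, sin β = -0.329248, cos β = -0.944243, cos(α−β) = 0.223250, d² = 115.982708. Work in radians in the unit-radius frame; every candidate has L = ρ·(t + p + q).
LSL: p² = 2 + d² − 2cos(α−β) + 2d(sin α − sin β) = 142.869479; p = √p² = 11.952802; φ = atan2(cos β − cos α, d + sin α − sin β) = -0.034518 rad; t = (φ − α) mod 2π = 4.117217 rad, q = (β − φ) mod 2π = 3.511618 rad → L = 3.4·(4.117217 + 11.952802 + 3.511618) = 3.4·19.581636 = 66.577563 m
RSR: p² = 2 + d² − 2cos(α−β) + 2d(sin β − sin α) = 92.202936; p = √p² = 9.602236; φ = atan2(cos α − cos β, d − sin α + sin β) = 0.042972 rad; t = (α − φ) mod 2π = 2.088479 rad, q = (φ − β) mod 2π = 2.849058 rad → L = 3.4·(2.088479 + 9.602236 + 2.849058) = 3.4·14.539772 = 49.435226 m
LSR: p² = d² − 2 + 2cos(α−β) + 2d(sin α + sin β) = 125.579097; p = √p² = 11.206208; φ = atan2(−cos α − cos β, d + sin α + sin β) − atan2(−2, p) = 0.306642 rad; t = (φ − α) mod 2π = 4.458376 rad, q = (φ − β) mod 2π = 3.112727 rad → L = 3.4·(4.458376 + 11.206208 + 3.112727) = 3.4·18.777311 = 63.842857 m
RSL: p² = d² − 2 + 2cos(α−β) − 2d(sin α + sin β) = 103.279319; p = √p² = 10.162643; φ = atan2(cos α + cos β, d − sin α − sin β) − atan2(2, p) = -0.337306 rad; t = (α − φ) mod 2π = 2.468757 rad, q = (β − φ) mod 2π = 3.814405 rad → L = 3.4·(2.468757 + 10.162643 + 3.814405) = 3.4·16.445805 = 55.915738 m
RLR: c = (6 − d² + 2cos(α−β) + 2d(sin α − sin β))/8 = -10.525367, |c| > 1 → infeasible
LRL: c = (6 − d² + 2cos(α−β) − 2d(sin α − sin β))/8 = -16.858685, |c| > 1 → infeasible
Shortest: RSR with L = 49.435226 m ≈ 49.4352 m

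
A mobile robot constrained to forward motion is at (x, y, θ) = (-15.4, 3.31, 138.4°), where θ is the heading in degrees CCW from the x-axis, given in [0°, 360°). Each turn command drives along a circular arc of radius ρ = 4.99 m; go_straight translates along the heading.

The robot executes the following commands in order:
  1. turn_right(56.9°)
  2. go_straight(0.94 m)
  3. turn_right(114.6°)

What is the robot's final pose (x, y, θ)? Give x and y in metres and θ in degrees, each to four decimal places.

set_pose: (x, y, θ) = (-15.4000, 3.3100, 138.4000°), ρ = 4.99
turn_right(56.9°): centre at ρ to the right, rotate −56.9° → (-17.0222, 7.7791, 81.5000°)
go_straight(0.94): x += 0.94·cos θ, y += 0.94·sin θ → (-16.8833, 8.7088, 81.5000°)
turn_right(114.6°): centre at ρ to the right, rotate −114.6° → (-9.2230, 12.1514, -33.1000° ≡ 326.9000°)

(-9.2230, 12.1514, 326.9000°)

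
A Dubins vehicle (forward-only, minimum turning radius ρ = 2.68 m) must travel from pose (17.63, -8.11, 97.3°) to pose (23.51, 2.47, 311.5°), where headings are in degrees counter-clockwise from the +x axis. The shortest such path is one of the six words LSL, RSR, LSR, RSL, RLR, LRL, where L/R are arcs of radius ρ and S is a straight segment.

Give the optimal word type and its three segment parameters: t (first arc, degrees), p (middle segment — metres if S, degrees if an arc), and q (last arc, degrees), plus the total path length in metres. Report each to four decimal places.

RSR: t = 15.4661°, p = 8.5503 m, q = 130.3339°, L = 15.3701 m

Let ψ = atan2(Δy, Δx) = atan2(10.58, 5.88) = 60.9362° be the start→goal bearing.
Normalize: d = |goal − start| / ρ = 12.104165/2.68 = 4.516479, α = (θ_start − ψ) mod 360° = 36.3638° = 0.634668 rad, β = (θ_goal − ψ) mod 360° = 250.5638° = 4.373163 rad.
Common terms: sin α = 0.592910, cos α = 0.805269, sin β = -0.943013, cos β = -0.332757, cos(α−β) = -0.827081, d² = 20.398585. Work in radians in the unit-radius frame; every candidate has L = ρ·(t + p + q).
LSL: p² = 2 + d² − 2cos(α−β) + 2d(sin α − sin β) = 37.926674; p = √p² = 6.158464; φ = atan2(cos β − cos α, d + sin α − sin β) = -0.185859 rad; t = (φ − α) mod 2π = 5.462659 rad, q = (β − φ) mod 2π = 4.559022 rad → L = 2.68·(5.462659 + 6.158464 + 4.559022) = 2.68·16.180144 = 43.362786 m
RSR: p² = 2 + d² − 2cos(α−β) + 2d(sin β − sin α) = 10.178819; p = √p² = 3.190426; φ = atan2(cos α − cos β, d − sin α + sin β) = 0.364733 rad; t = (α − φ) mod 2π = 0.269935 rad, q = (φ − β) mod 2π = 2.274755 rad → L = 2.68·(0.269935 + 3.190426 + 2.274755) = 2.68·5.735116 = 15.370112 m
LSR: p² = d² − 2 + 2cos(α−β) + 2d(sin α + sin β) = 13.581964; p = √p² = 3.685372; φ = atan2(−cos α − cos β, d + sin α + sin β) − atan2(−2, p) = 0.384282 rad; t = (φ − α) mod 2π = 6.032800 rad, q = (φ − β) mod 2π = 2.294304 rad → L = 2.68·(6.032800 + 3.685372 + 2.294304) = 2.68·12.012476 = 32.193435 m
RSL: p² = d² − 2 + 2cos(α−β) − 2d(sin α + sin β) = 19.906885; p = √p² = 4.461713; φ = atan2(cos α + cos β, d − sin α − sin β) − atan2(2, p) = -0.324615 rad; t = (α − φ) mod 2π = 0.959283 rad, q = (β − φ) mod 2π = 4.697778 rad → L = 2.68·(0.959283 + 4.461713 + 4.697778) = 2.68·10.118774 = 27.118315 m
RLR: c = (6 − d² + 2cos(α−β) + 2d(sin α − sin β))/8 = -0.272352; p = 2π − arccos c = 4.436552 rad; φ = atan2(cos α − cos β, d − sin α + sin β) = 0.364733 rad; t = (α − φ + p/2) mod 2π = 2.488211 rad, q = (α − β − t + p) mod 2π = 4.493031 rad → L = 2.68·(2.488211 + 4.436552 + 4.493031) = 2.68·11.417794 = 30.599688 m
LRL: c = (6 − d² + 2cos(α−β) − 2d(sin α − sin β))/8 = -3.740834, |c| > 1 → infeasible
Shortest: RSR with L = 15.370112 m ≈ 15.3701 m
Convert RSR to answer units (arcs ×180/π): t = 0.269935·180/π = 15.4661°, p = ρ·p = 2.68·3.190426 = 8.5503 m, q = 2.274755·180/π = 130.3339°, L = 15.3701 m.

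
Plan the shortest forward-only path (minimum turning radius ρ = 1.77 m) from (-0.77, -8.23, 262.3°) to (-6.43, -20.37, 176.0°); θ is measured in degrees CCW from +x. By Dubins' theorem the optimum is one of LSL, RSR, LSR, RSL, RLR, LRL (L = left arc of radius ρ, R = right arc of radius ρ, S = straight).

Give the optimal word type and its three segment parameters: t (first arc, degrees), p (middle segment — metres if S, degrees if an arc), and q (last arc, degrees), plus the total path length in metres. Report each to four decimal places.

Let ψ = atan2(Δy, Δx) = atan2(-12.14, -5.66) = -114.9962° be the start→goal bearing.
Normalize: d = |goal − start| / ρ = 13.394596/1.77 = 7.567568, α = (θ_start − ψ) mod 360° = 17.2962° = 0.301876 rad, β = (θ_goal − ψ) mod 360° = 290.9962° = 5.078842 rad.
Common terms: sin α = 0.297312, cos α = 0.954780, sin β = -0.933604, cos β = 0.358306, cos(α−β) = 0.064532, d² = 57.268090. Work in radians in the unit-radius frame; every candidate has L = ρ·(t + p + q).
LSL: p² = 2 + d² − 2cos(α−β) + 2d(sin α − sin β) = 77.769107; p = √p² = 8.818679; φ = atan2(cos β − cos α, d + sin α − sin β) = -0.067689 rad; t = (φ − α) mod 2π = 5.913620 rad, q = (β − φ) mod 2π = 5.146531 rad → L = 1.77·(5.913620 + 8.818679 + 5.146531) = 1.77·19.878831 = 35.185531 m
RSR: p² = 2 + d² − 2cos(α−β) + 2d(sin β − sin α) = 40.508944; p = √p² = 6.364664; φ = atan2(cos α − cos β, d − sin α + sin β) = 0.093854 rad; t = (α − φ) mod 2π = 0.208022 rad, q = (φ − β) mod 2π = 1.298197 rad → L = 1.77·(0.208022 + 6.364664 + 1.298197) = 1.77·7.870883 = 13.931463 m
LSR: p² = d² − 2 + 2cos(α−β) + 2d(sin α + sin β) = 45.766786; p = √p² = 6.765115; φ = atan2(−cos α − cos β, d + sin α + sin β) − atan2(−2, p) = 0.100222 rad; t = (φ − α) mod 2π = 6.081531 rad, q = (φ − β) mod 2π = 1.304565 rad → L = 1.77·(6.081531 + 6.765115 + 1.304565) = 1.77·14.151211 = 25.047644 m
RSL: p² = d² − 2 + 2cos(α−β) − 2d(sin α + sin β) = 65.027524; p = √p² = 8.063965; φ = atan2(cos α + cos β, d − sin α − sin β) − atan2(2, p) = -0.084400 rad; t = (α − φ) mod 2π = 0.386276 rad, q = (β − φ) mod 2π = 5.163243 rad → L = 1.77·(0.386276 + 8.063965 + 5.163243) = 1.77·13.613483 = 24.095866 m
RLR: c = (6 − d² + 2cos(α−β) + 2d(sin α − sin β))/8 = -4.063618, |c| > 1 → infeasible
LRL: c = (6 − d² + 2cos(α−β) − 2d(sin α − sin β))/8 = -8.721138, |c| > 1 → infeasible
Shortest: RSR with L = 13.931463 m ≈ 13.9315 m
Convert RSR to answer units (arcs ×180/π): t = 0.208022·180/π = 11.9188°, p = ρ·p = 1.77·6.364664 = 11.2655 m, q = 1.298197·180/π = 74.3812°, L = 13.9315 m.

RSR: t = 11.9188°, p = 11.2655 m, q = 74.3812°, L = 13.9315 m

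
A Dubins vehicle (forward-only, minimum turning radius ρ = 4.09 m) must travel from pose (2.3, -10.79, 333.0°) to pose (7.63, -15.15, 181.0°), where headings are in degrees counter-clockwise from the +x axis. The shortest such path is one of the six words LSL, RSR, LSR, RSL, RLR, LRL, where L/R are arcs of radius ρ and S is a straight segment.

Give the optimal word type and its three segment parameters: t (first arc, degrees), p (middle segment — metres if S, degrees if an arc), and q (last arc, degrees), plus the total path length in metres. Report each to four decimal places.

Let ψ = atan2(Δy, Δx) = atan2(-4.36, 5.33) = -39.2836° be the start→goal bearing.
Normalize: d = |goal − start| / ρ = 6.886109/4.09 = 1.683645, α = (θ_start − ψ) mod 360° = 12.2836° = 0.214388 rad, β = (θ_goal − ψ) mod 360° = 220.2836° = 3.844673 rad.
Common terms: sin α = 0.212750, cos α = 0.977107, sin β = -0.646571, cos β = -0.762854, cos(α−β) = -0.882948, d² = 2.834661. Work in radians in the unit-radius frame; every candidate has L = ρ·(t + p + q).
LSL: p² = 2 + d² − 2cos(α−β) + 2d(sin α − sin β) = 9.494139; p = √p² = 3.081256; φ = atan2(cos β − cos α, d + sin α − sin β) = -0.600060 rad; t = (φ − α) mod 2π = 5.468737 rad, q = (β − φ) mod 2π = 4.444733 rad → L = 4.09·(5.468737 + 3.081256 + 4.444733) = 4.09·12.994726 = 53.148430 m
RSR: p² = 2 + d² − 2cos(α−β) + 2d(sin β − sin α) = 3.706974; p = √p² = 1.925350; φ = atan2(cos α − cos β, d − sin α + sin β) = 1.128360 rad; t = (α − φ) mod 2π = 5.369214 rad, q = (φ − β) mod 2π = 3.566872 rad → L = 4.09·(5.369214 + 1.925350 + 3.566872) = 4.09·10.861436 = 44.423274 m
LSR: p² = d² − 2 + 2cos(α−β) + 2d(sin α + sin β) = -2.392035 < 0 → infeasible
RSL: p² = d² − 2 + 2cos(α−β) − 2d(sin α + sin β) = 0.529567; p = √p² = 0.727714; φ = atan2(cos α + cos β, d − sin α − sin β) − atan2(2, p) = -1.120990 rad; t = (α − φ) mod 2π = 1.335379 rad, q = (β − φ) mod 2π = 4.965664 rad → L = 4.09·(1.335379 + 0.727714 + 4.965664) = 4.09·7.028756 = 28.747612 m
RLR: c = (6 − d² + 2cos(α−β) + 2d(sin α − sin β))/8 = 0.536628; p = 2π − arccos c = 5.278825 rad; φ = atan2(cos α − cos β, d − sin α + sin β) = 1.128360 rad; t = (α − φ + p/2) mod 2π = 1.725441 rad, q = (α − β − t + p) mod 2π = 6.206284 rad → L = 4.09·(1.725441 + 5.278825 + 6.206284) = 4.09·13.210551 = 54.031153 m
LRL: c = (6 − d² + 2cos(α−β) − 2d(sin α − sin β))/8 = -0.186767; p = 2π − arccos c = 4.524518 rad; φ = atan2(cos β − cos α, d + sin α − sin β) = -0.600060 rad; t = (φ − α + p/2) mod 2π = 1.447811 rad, q = (β − α − t + p) mod 2π = 0.423807 rad → L = 4.09·(1.447811 + 4.524518 + 0.423807) = 4.09·6.396136 = 26.160197 m
Shortest: LRL with L = 26.160197 m ≈ 26.1602 m
Convert LRL to answer units (arcs ×180/π): t = 1.447811·180/π = 82.9534°, p = 4.524518·180/π = 259.2358°, q = 0.423807·180/π = 24.2824°, L = 26.1602 m.

LRL: t = 82.9534°, p = 259.2358°, q = 24.2824°, L = 26.1602 m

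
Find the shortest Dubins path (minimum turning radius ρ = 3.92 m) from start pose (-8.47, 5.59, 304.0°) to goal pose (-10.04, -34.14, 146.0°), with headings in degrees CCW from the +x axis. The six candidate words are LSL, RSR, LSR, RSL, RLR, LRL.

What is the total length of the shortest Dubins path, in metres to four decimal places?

45.3159 m

Let ψ = atan2(Δy, Δx) = atan2(-39.73, -1.57) = -92.2630° be the start→goal bearing.
Normalize: d = |goal − start| / ρ = 39.761009/3.92 = 10.143114, α = (θ_start − ψ) mod 360° = 36.2630° = 0.632908 rad, β = (θ_goal − ψ) mod 360° = 238.2630° = 4.158473 rad.
Common terms: sin α = 0.591492, cos α = 0.806311, sin β = -0.850471, cos β = -0.526021, cos(α−β) = -0.927184, d² = 102.882770. Work in radians in the unit-radius frame; every candidate has L = ρ·(t + p + q).
LSL: p² = 2 + d² − 2cos(α−β) + 2d(sin α − sin β) = 135.989137; p = √p² = 11.661438; φ = atan2(cos β − cos α, d + sin α − sin β) = -0.114501 rad; t = (φ − α) mod 2π = 5.535776 rad, q = (β − φ) mod 2π = 4.272974 rad → L = 3.92·(5.535776 + 11.661438 + 4.272974) = 3.92·21.470188 = 84.163139 m
RSR: p² = 2 + d² − 2cos(α−β) + 2d(sin β − sin α) = 77.485139; p = √p² = 8.802564; φ = atan2(cos α − cos β, d − sin α + sin β) = 0.151941 rad; t = (α − φ) mod 2π = 0.480967 rad, q = (φ − β) mod 2π = 2.276653 rad → L = 3.92·(0.480967 + 8.802564 + 2.276653) = 3.92·11.560185 = 45.315923 m
LSR: p² = d² − 2 + 2cos(α−β) + 2d(sin α + sin β) = 93.774692; p = √p² = 9.683733; φ = atan2(−cos α − cos β, d + sin α + sin β) − atan2(−2, p) = 0.175318 rad; t = (φ − α) mod 2π = 5.825596 rad, q = (φ − β) mod 2π = 2.300030 rad → L = 3.92·(5.825596 + 9.683733 + 2.300030) = 3.92·17.809359 = 69.812689 m
RSL: p² = d² − 2 + 2cos(α−β) − 2d(sin α + sin β) = 104.282113; p = √p² = 10.211861; φ = atan2(cos α + cos β, d − sin α − sin β) − atan2(2, p) = -0.166464 rad; t = (α − φ) mod 2π = 0.799372 rad, q = (β − φ) mod 2π = 4.324937 rad → L = 3.92·(0.799372 + 10.211861 + 4.324937) = 3.92·15.336170 = 60.117787 m
RLR: c = (6 − d² + 2cos(α−β) + 2d(sin α − sin β))/8 = -8.685642, |c| > 1 → infeasible
LRL: c = (6 − d² + 2cos(α−β) − 2d(sin α − sin β))/8 = -15.998642, |c| > 1 → infeasible
Shortest: RSR with L = 45.315923 m ≈ 45.3159 m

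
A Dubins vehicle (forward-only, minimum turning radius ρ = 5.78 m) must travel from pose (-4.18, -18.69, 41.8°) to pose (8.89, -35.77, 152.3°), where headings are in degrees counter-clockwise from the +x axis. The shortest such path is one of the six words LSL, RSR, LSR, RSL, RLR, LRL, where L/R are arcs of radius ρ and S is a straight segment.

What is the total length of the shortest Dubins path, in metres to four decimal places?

39.3219 m

Let ψ = atan2(Δy, Δx) = atan2(-17.08, 13.07) = -52.5760° be the start→goal bearing.
Normalize: d = |goal − start| / ρ = 21.507006/5.78 = 3.720935, α = (θ_start − ψ) mod 360° = 94.3760° = 1.647171 rad, β = (θ_goal − ψ) mod 360° = 204.8760° = 3.575760 rad.
Common terms: sin α = 0.997085, cos α = -0.076301, sin β = -0.420655, cos β = -0.907221, cos(α−β) = -0.350207, d² = 13.845359. Work in radians in the unit-radius frame; every candidate has L = ρ·(t + p + q).
LSL: p² = 2 + d² − 2cos(α−β) + 2d(sin α − sin β) = 27.096413; p = √p² = 5.205422; φ = atan2(cos β − cos α, d + sin α − sin β) = -0.160312 rad; t = (φ − α) mod 2π = 4.475702 rad, q = (β − φ) mod 2π = 3.736072 rad → L = 5.78·(4.475702 + 5.205422 + 3.736072) = 5.78·13.417196 = 77.551391 m
RSR: p² = 2 + d² − 2cos(α−β) + 2d(sin β − sin α) = 5.995135; p = √p² = 2.448496; φ = atan2(cos α − cos β, d − sin α + sin β) = 0.346236 rad; t = (α − φ) mod 2π = 1.300936 rad, q = (φ − β) mod 2π = 3.053661 rad → L = 5.78·(1.300936 + 2.448496 + 3.053661) = 5.78·6.803093 = 39.321877 m
LSR: p² = d² − 2 + 2cos(α−β) + 2d(sin α + sin β) = 15.434658; p = √p² = 3.928697; φ = atan2(−cos α − cos β, d + sin α + sin β) − atan2(−2, p) = 0.695872 rad; t = (φ − α) mod 2π = 5.331886 rad, q = (φ − β) mod 2π = 3.403297 rad → L = 5.78·(5.331886 + 3.928697 + 3.403297) = 5.78·12.663880 = 73.197227 m
RSL: p² = d² − 2 + 2cos(α−β) − 2d(sin α + sin β) = 6.855231; p = √p² = 2.618250; φ = atan2(cos α + cos β, d − sin α − sin β) − atan2(2, p) = -0.955453 rad; t = (α − φ) mod 2π = 2.602625 rad, q = (β − φ) mod 2π = 4.531214 rad → L = 5.78·(2.602625 + 2.618250 + 4.531214) = 5.78·9.752088 = 56.367069 m
RLR: c = (6 − d² + 2cos(α−β) + 2d(sin α − sin β))/8 = 0.250608; p = 2π − arccos c = 4.965697 rad; φ = atan2(cos α − cos β, d − sin α + sin β) = 0.346236 rad; t = (α − φ + p/2) mod 2π = 3.783785 rad, q = (α − β − t + p) mod 2π = 5.536509 rad → L = 5.78·(3.783785 + 4.965697 + 5.536509) = 5.78·14.285991 = 82.573029 m
LRL: c = (6 − d² + 2cos(α−β) − 2d(sin α − sin β))/8 = -2.387052, |c| > 1 → infeasible
Shortest: RSR with L = 39.321877 m ≈ 39.3219 m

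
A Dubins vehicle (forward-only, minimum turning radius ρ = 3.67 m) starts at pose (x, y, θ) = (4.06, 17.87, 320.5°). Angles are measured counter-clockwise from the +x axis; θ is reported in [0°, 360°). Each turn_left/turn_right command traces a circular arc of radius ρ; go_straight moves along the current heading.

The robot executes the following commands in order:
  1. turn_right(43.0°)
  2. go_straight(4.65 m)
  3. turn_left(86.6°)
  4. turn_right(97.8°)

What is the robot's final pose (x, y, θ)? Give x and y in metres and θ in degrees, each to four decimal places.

(13.7969, 3.8279, 266.3000°)

set_pose: (x, y, θ) = (4.0600, 17.8700, 320.5000°), ρ = 3.67
turn_right(43.0°): centre at ρ to the right, rotate −43.0° → (5.3642, 15.5172, 277.5000°)
go_straight(4.65): x += 4.65·cos θ, y += 4.65·sin θ → (5.9711, 10.9070, 277.5000°)
turn_left(86.6°): centre at ρ to the left, rotate +86.6° → (9.8721, 7.7254, 364.1000° ≡ 4.1000°)
turn_right(97.8°): centre at ρ to the right, rotate −97.8° → (13.7969, 3.8279, -93.7000° ≡ 266.3000°)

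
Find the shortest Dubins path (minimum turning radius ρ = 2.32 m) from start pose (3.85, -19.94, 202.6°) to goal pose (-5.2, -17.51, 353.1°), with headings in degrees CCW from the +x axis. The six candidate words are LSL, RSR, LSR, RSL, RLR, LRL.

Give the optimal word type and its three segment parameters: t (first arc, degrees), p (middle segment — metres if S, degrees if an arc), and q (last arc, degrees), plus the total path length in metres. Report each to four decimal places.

RSR: t = 9.1677°, p = 8.6744 m, q = 200.3323°, L = 17.1574 m

Let ψ = atan2(Δy, Δx) = atan2(2.43, -9.05) = 164.9701° be the start→goal bearing.
Normalize: d = |goal − start| / ρ = 9.370560/2.32 = 4.039035, α = (θ_start − ψ) mod 360° = 37.6299° = 0.656765 rad, β = (θ_goal − ψ) mod 360° = 188.1299° = 3.283486 rad.
Common terms: sin α = 0.610558, cos α = 0.791971, sin β = -0.141418, cos β = -0.989950, cos(α−β) = -0.870356, d² = 16.313801. Work in radians in the unit-radius frame; every candidate has L = ρ·(t + p + q).
LSL: p² = 2 + d² − 2cos(α−β) + 2d(sin α − sin β) = 26.129025; p = √p² = 5.111656; φ = atan2(cos β − cos α, d + sin α − sin β) = -0.356077 rad; t = (φ − α) mod 2π = 5.270343 rad, q = (β − φ) mod 2π = 3.639562 rad → L = 2.32·(5.270343 + 5.111656 + 3.639562) = 2.32·14.021562 = 32.530023 m
RSR: p² = 2 + d² − 2cos(α−β) + 2d(sin β − sin α) = 13.979999; p = √p² = 3.738984; φ = atan2(cos α − cos β, d − sin α + sin β) = 0.496759 rad; t = (α − φ) mod 2π = 0.160006 rad, q = (φ − β) mod 2π = 3.496459 rad → L = 2.32·(0.160006 + 3.738984 + 3.496459) = 2.32·7.395448 = 17.157440 m
LSR: p² = d² − 2 + 2cos(α−β) + 2d(sin α + sin β) = 16.362840; p = √p² = 4.045101; φ = atan2(−cos α − cos β, d + sin α + sin β) − atan2(−2, p) = 0.503065 rad; t = (φ − α) mod 2π = 6.129485 rad, q = (φ − β) mod 2π = 3.502765 rad → L = 2.32·(6.129485 + 4.045101 + 3.502765) = 2.32·13.677350 = 31.731453 m
RSL: p² = d² − 2 + 2cos(α−β) − 2d(sin α + sin β) = 8.783338; p = √p² = 2.963670; φ = atan2(cos α + cos β, d − sin α − sin β) − atan2(2, p) = -0.649040 rad; t = (α − φ) mod 2π = 1.305806 rad, q = (β − φ) mod 2π = 3.932526 rad → L = 2.32·(1.305806 + 2.963670 + 3.932526) = 2.32·8.202001 = 19.028643 m
RLR: c = (6 − d² + 2cos(α−β) + 2d(sin α − sin β))/8 = -0.747500; p = 2π − arccos c = 3.868099 rad; φ = atan2(cos α − cos β, d − sin α + sin β) = 0.496759 rad; t = (α − φ + p/2) mod 2π = 2.094055 rad, q = (α − β − t + p) mod 2π = 5.430508 rad → L = 2.32·(2.094055 + 3.868099 + 5.430508) = 2.32·11.392662 = 26.430977 m
LRL: c = (6 − d² + 2cos(α−β) − 2d(sin α − sin β))/8 = -2.266128, |c| > 1 → infeasible
Shortest: RSR with L = 17.157440 m ≈ 17.1574 m
Convert RSR to answer units (arcs ×180/π): t = 0.160006·180/π = 9.1677°, p = ρ·p = 2.32·3.738984 = 8.6744 m, q = 3.496459·180/π = 200.3323°, L = 17.1574 m.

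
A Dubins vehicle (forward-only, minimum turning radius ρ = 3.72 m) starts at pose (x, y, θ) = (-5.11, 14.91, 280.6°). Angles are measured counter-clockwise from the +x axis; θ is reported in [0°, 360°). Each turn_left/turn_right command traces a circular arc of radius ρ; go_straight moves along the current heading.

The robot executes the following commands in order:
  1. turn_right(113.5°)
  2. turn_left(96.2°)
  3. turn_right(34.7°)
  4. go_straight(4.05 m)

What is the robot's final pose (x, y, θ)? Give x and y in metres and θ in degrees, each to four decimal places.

(-17.7046, 2.3435, 228.6000°)

set_pose: (x, y, θ) = (-5.1100, 14.9100, 280.6000°), ρ = 3.72
turn_right(113.5°): centre at ρ to the right, rotate −113.5° → (-9.5970, 10.5996, 167.1000°)
turn_left(96.2°): centre at ρ to the left, rotate +96.2° → (-14.1221, 7.4075, 263.3000°)
turn_right(34.7°): centre at ρ to the right, rotate −34.7° → (-15.0263, 5.3814, 228.6000°)
go_straight(4.05): x += 4.05·cos θ, y += 4.05·sin θ → (-17.7046, 2.3435, 228.6000°)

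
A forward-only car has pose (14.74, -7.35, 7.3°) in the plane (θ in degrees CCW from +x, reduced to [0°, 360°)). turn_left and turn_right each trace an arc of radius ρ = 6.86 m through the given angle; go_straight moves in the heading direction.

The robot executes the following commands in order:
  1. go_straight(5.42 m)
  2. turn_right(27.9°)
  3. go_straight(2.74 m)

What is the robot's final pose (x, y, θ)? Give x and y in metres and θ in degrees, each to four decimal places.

set_pose: (x, y, θ) = (14.7400, -7.3500, 7.3000°), ρ = 6.86
go_straight(5.42): x += 5.42·cos θ, y += 5.42·sin θ → (20.1161, -6.6613, 7.3000°)
turn_right(27.9°): centre at ρ to the right, rotate −27.9° → (23.4014, -7.0443, -20.6000° ≡ 339.4000°)
go_straight(2.74): x += 2.74·cos θ, y += 2.74·sin θ → (25.9662, -8.0084, 339.4000°)

(25.9662, -8.0084, 339.4000°)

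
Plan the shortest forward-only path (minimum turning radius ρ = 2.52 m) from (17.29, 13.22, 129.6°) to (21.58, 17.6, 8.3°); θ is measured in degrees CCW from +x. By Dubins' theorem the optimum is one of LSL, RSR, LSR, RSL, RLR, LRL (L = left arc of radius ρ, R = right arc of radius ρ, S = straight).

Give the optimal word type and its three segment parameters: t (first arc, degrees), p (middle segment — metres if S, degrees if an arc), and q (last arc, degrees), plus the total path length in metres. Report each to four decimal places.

Let ψ = atan2(Δy, Δx) = atan2(4.38, 4.29) = 45.5947° be the start→goal bearing.
Normalize: d = |goal − start| / ρ = 6.130946/2.52 = 2.432915, α = (θ_start − ψ) mod 360° = 84.0053° = 1.466168 rad, β = (θ_goal − ψ) mod 360° = 322.7053° = 5.632269 rad.
Common terms: sin α = 0.994531, cos α = 0.104437, sin β = -0.605915, cos β = 0.795529, cos(α−β) = -0.519519, d² = 5.919076. Work in radians in the unit-radius frame; every candidate has L = ρ·(t + p + q).
LSL: p² = 2 + d² − 2cos(α−β) + 2d(sin α − sin β) = 16.745617; p = √p² = 4.092141; φ = atan2(cos β − cos α, d + sin α − sin β) = 0.169696 rad; t = (φ − α) mod 2π = 4.986713 rad, q = (β − φ) mod 2π = 5.462573 rad → L = 2.52·(4.986713 + 4.092141 + 5.462573) = 2.52·14.541427 = 36.644396 m
RSR: p² = 2 + d² − 2cos(α−β) + 2d(sin β − sin α) = 1.170611; p = √p² = 1.081948; φ = atan2(cos α − cos β, d − sin α + sin β) = -0.692870 rad; t = (α − φ) mod 2π = 2.159038 rad, q = (φ − β) mod 2π = 6.241232 rad → L = 2.52·(2.159038 + 1.081948 + 6.241232) = 2.52·9.482218 = 23.895188 m
LSR: p² = d² − 2 + 2cos(α−β) + 2d(sin α + sin β) = 4.770977; p = √p² = 2.184257; φ = atan2(−cos α − cos β, d + sin α + sin β) − atan2(−2, p) = 0.432628 rad; t = (φ − α) mod 2π = 5.249645 rad, q = (φ − β) mod 2π = 1.083544 rad → L = 2.52·(5.249645 + 2.184257 + 1.083544) = 2.52·8.517446 = 21.463964 m
RSL: p² = d² − 2 + 2cos(α−β) − 2d(sin α + sin β) = 0.989098; p = √p² = 0.994534; φ = atan2(cos α + cos β, d − sin α − sin β) − atan2(2, p) = -0.694636 rad; t = (α − φ) mod 2π = 2.160804 rad, q = (β − φ) mod 2π = 0.043720 rad → L = 2.52·(2.160804 + 0.994534 + 0.043720) = 2.52·3.199058 = 8.061627 m
RLR: c = (6 − d² + 2cos(α−β) + 2d(sin α − sin β))/8 = 0.853674; p = 2π − arccos c = 5.735388 rad; φ = atan2(cos α − cos β, d − sin α + sin β) = -0.692870 rad; t = (α − φ + p/2) mod 2π = 5.026732 rad, q = (α − β − t + p) mod 2π = 2.825740 rad → L = 2.52·(5.026732 + 5.735388 + 2.825740) = 2.52·13.587860 = 34.241406 m
LRL: c = (6 − d² + 2cos(α−β) − 2d(sin α − sin β))/8 = -1.093202, |c| > 1 → infeasible
Shortest: RSL with L = 8.061627 m ≈ 8.0616 m
Convert RSL to answer units (arcs ×180/π): t = 2.160804·180/π = 123.8050°, p = ρ·p = 2.52·0.994534 = 2.5062 m, q = 0.043720·180/π = 2.5050°, L = 8.0616 m.

RSL: t = 123.8050°, p = 2.5062 m, q = 2.5050°, L = 8.0616 m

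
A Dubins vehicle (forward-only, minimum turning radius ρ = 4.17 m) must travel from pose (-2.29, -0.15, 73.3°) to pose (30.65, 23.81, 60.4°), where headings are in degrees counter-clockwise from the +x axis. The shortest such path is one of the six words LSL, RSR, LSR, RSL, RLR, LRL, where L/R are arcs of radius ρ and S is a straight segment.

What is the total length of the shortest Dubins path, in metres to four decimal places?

Let ψ = atan2(Δy, Δx) = atan2(23.96, 32.94) = 36.0315° be the start→goal bearing.
Normalize: d = |goal − start| / ρ = 40.732361/4.17 = 9.767952, α = (θ_start − ψ) mod 360° = 37.2685° = 0.650458 rad, β = (θ_goal − ψ) mod 360° = 24.3685° = 0.425310 rad.
Common terms: sin α = 0.605551, cos α = 0.795807, sin β = 0.412604, cos β = 0.910911, cos(α−β) = 0.974761, d² = 95.412890. Work in radians in the unit-radius frame; every candidate has L = ρ·(t + p + q).
LSL: p² = 2 + d² − 2cos(α−β) + 2d(sin α − sin β) = 99.232767; p = √p² = 9.961565; φ = atan2(cos β − cos α, d + sin α − sin β) = 0.011555 rad; t = (φ − α) mod 2π = 5.644283 rad, q = (β − φ) mod 2π = 0.413755 rad → L = 4.17·(5.644283 + 9.961565 + 0.413755) = 4.17·16.019602 = 66.801742 m
RSR: p² = 2 + d² − 2cos(α−β) + 2d(sin β − sin α) = 91.693967; p = √p² = 9.575697; φ = atan2(cos α − cos β, d − sin α + sin β) = -0.012021 rad; t = (α − φ) mod 2π = 0.662479 rad, q = (φ − β) mod 2π = 5.845854 rad → L = 4.17·(0.662479 + 9.575697 + 5.845854) = 4.17·16.084029 = 67.070403 m
LSR: p² = d² − 2 + 2cos(α−β) + 2d(sin α + sin β) = 115.252979; p = √p² = 10.735594; φ = atan2(−cos α − cos β, d + sin α + sin β) − atan2(−2, p) = 0.027253 rad; t = (φ − α) mod 2π = 5.659980 rad, q = (φ − β) mod 2π = 5.885128 rad → L = 4.17·(5.659980 + 10.735594 + 5.885128) = 4.17·22.280702 = 92.910528 m
RSL: p² = d² − 2 + 2cos(α−β) − 2d(sin α + sin β) = 75.471846; p = √p² = 8.687453; φ = atan2(cos α + cos β, d − sin α − sin β) − atan2(2, p) = -0.033635 rad; t = (α − φ) mod 2π = 0.684093 rad, q = (β − φ) mod 2π = 0.458946 rad → L = 4.17·(0.684093 + 8.687453 + 0.458946) = 4.17·9.830493 = 40.993154 m
RLR: c = (6 − d² + 2cos(α−β) + 2d(sin α − sin β))/8 = -10.461746, |c| > 1 → infeasible
LRL: c = (6 − d² + 2cos(α−β) − 2d(sin α − sin β))/8 = -11.404096, |c| > 1 → infeasible
Shortest: RSL with L = 40.993154 m ≈ 40.9932 m

40.9932 m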